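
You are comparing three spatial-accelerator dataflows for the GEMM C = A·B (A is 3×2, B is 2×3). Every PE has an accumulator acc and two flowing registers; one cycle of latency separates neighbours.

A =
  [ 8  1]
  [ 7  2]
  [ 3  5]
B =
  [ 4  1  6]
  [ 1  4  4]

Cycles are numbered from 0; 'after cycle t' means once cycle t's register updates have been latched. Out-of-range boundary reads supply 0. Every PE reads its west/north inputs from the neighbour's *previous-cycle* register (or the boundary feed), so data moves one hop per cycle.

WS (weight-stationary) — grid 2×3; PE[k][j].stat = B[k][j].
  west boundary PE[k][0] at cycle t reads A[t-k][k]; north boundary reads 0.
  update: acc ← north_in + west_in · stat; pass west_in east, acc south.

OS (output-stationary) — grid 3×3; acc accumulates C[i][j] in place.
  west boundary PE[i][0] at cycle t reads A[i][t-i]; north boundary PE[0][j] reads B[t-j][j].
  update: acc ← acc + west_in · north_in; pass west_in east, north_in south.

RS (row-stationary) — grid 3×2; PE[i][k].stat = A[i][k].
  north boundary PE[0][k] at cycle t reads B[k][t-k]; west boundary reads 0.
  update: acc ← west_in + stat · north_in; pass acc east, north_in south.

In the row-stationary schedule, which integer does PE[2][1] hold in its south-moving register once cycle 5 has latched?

Tracing RS — 3×2 array, target PE[2][1]:
  c0 r1c1: 0 / 0 / 0
  c0 r2c0: 0 / 0 / 0
  c0 r2c1: 0 / 0 / 0
  c1 r1c1: 0 / 0 / 0
  c1 r2c0: 0 / 0 / 0
  c1 r2c1: 0 / 0 / 0
  c2 r1c1: 30 / 30 / 1
  c2 r2c0: 12 / 12 / 4
  c2 r2c1: 0 / 0 / 0
  c3 r1c1: 15 / 15 / 4
  c3 r2c0: 3 / 3 / 1
  c3 r2c1: 17 / 17 / 1
  c4 r1c1: 50 / 50 / 4
  c4 r2c0: 18 / 18 / 6
  c4 r2c1: 23 / 23 / 4
  c5 r1c1: 0 / 0 / 0
  c5 r2c0: 0 / 0 / 0
  c5 r2c1: 38 / 38 / 4

register = 4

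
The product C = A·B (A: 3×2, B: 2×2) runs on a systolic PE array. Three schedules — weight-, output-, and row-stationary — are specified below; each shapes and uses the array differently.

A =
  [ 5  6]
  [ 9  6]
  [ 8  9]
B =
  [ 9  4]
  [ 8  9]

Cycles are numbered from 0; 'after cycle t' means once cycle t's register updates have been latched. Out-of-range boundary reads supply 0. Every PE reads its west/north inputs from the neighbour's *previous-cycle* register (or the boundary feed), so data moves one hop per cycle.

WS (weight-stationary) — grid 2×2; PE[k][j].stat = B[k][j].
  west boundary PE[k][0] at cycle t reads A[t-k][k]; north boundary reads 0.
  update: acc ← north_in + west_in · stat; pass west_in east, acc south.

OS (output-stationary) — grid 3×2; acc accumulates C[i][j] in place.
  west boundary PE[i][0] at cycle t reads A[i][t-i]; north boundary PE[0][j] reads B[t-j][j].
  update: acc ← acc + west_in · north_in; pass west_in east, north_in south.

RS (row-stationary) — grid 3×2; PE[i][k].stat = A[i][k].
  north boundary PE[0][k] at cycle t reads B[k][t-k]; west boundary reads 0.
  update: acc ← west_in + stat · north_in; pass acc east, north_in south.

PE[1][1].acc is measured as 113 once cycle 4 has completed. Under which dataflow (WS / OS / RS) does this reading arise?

Under WS (2×2), PE[1][1]:
  cycle 0: PE[1][1] → acc 0, east 0, south 0
  cycle 1: PE[1][1] → acc 0, east 0, south 0
  cycle 2: PE[1][1] → acc 74, east 6, south 74
  cycle 3: PE[1][1] → acc 90, east 6, south 90
  cycle 4: PE[1][1] → acc 113, east 9, south 113
Under OS (3×2), PE[1][1]:
  cycle 0: PE[1][1] → acc 0, east 0, south 0
  cycle 1: PE[1][1] → acc 0, east 0, south 0
  cycle 2: PE[1][1] → acc 36, east 9, south 4
  cycle 3: PE[1][1] → acc 90, east 6, south 9
  cycle 4: PE[1][1] → acc 90, east 0, south 0
Under RS (3×2), PE[1][1]:
  cycle 0: PE[1][1] → acc 0, east 0, south 0
  cycle 1: PE[1][1] → acc 0, east 0, south 0
  cycle 2: PE[1][1] → acc 129, east 129, south 8
  cycle 3: PE[1][1] → acc 90, east 90, south 9
  cycle 4: PE[1][1] → acc 0, east 0, south 0

dataflow = WS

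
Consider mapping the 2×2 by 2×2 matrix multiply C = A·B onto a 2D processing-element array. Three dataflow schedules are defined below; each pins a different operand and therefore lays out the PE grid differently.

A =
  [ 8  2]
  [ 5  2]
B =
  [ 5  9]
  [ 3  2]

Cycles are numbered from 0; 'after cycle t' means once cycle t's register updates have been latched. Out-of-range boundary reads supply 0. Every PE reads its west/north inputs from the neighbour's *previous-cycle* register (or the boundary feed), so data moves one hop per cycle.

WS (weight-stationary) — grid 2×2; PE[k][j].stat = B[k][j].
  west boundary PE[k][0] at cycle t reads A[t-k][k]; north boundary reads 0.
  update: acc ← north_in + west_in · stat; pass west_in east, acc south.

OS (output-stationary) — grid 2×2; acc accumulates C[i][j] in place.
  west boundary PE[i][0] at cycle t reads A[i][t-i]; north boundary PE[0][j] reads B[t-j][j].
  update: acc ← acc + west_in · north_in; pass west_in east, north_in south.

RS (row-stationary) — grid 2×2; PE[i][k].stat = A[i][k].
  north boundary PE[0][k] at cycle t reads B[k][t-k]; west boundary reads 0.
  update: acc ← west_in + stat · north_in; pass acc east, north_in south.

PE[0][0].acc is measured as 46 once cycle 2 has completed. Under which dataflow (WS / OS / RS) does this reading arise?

— WS: 2×2; PE[0][0] trace:
  cycle 0: PE[0][0] → acc 40, east 8, south 40
  cycle 1: PE[0][0] → acc 25, east 5, south 25
  cycle 2: PE[0][0] → acc 0, east 0, south 0
— OS: 2×2; PE[0][0] trace:
  cycle 0: PE[0][0] → acc 40, east 8, south 5
  cycle 1: PE[0][0] → acc 46, east 2, south 3
  cycle 2: PE[0][0] → acc 46, east 0, south 0
— RS: 2×2; PE[0][0] trace:
  cycle 0: PE[0][0] → acc 40, east 40, south 5
  cycle 1: PE[0][0] → acc 72, east 72, south 9
  cycle 2: PE[0][0] → acc 0, east 0, south 0

dataflow = OS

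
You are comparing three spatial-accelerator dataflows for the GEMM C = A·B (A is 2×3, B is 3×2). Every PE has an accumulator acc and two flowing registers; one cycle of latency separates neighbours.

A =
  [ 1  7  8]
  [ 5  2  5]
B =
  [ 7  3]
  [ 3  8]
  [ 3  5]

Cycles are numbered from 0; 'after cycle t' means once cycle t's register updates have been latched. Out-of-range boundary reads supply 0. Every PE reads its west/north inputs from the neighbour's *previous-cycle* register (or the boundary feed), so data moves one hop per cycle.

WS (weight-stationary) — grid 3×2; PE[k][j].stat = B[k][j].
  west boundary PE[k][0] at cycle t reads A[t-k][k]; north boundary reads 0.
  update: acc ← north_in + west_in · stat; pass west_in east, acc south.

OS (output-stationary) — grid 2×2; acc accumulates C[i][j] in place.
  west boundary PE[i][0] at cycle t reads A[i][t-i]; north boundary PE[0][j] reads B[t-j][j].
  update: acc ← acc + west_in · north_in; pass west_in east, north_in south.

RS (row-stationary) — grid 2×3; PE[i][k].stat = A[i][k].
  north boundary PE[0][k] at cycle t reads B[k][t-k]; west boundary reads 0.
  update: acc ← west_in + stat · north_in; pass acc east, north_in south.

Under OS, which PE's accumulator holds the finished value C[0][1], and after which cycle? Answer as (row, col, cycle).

(row, col, cycle) = (0, 1, 3)

OS — PE[0][1] is where C[0][1] collects:
  0: (0,1).acc=0  regs=<0,0>
  1: (0,1).acc=3  regs=<1,3>
  2: (0,1).acc=59  regs=<7,8>
  3: (0,1).acc=99  regs=<8,5>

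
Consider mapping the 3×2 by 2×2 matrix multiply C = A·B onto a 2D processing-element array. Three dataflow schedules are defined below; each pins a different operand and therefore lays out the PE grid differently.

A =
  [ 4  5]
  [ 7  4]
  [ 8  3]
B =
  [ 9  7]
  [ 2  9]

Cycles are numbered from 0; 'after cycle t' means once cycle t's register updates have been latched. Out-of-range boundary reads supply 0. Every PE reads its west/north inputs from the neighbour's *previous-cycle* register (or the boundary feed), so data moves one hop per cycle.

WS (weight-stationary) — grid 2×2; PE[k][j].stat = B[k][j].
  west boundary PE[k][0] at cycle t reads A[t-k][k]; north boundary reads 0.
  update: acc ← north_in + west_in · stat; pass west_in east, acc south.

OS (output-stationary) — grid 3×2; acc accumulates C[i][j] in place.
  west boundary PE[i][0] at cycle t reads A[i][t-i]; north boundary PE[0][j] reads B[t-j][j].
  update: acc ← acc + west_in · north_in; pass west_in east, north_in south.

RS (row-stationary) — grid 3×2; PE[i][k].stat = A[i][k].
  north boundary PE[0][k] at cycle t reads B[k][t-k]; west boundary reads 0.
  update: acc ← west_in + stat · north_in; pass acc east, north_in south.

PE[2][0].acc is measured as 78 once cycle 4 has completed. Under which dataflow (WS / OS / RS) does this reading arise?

dataflow = OS

WS (2×2): PE[2][0] does not exist.
OS [3×2] PE[2][0] across cycles:
  step 0 · PE2,0: acc=0; fwd→0 fwd↓0
  step 1 · PE2,0: acc=0; fwd→0 fwd↓0
  step 2 · PE2,0: acc=72; fwd→8 fwd↓9
  step 3 · PE2,0: acc=78; fwd→3 fwd↓2
  step 4 · PE2,0: acc=78; fwd→0 fwd↓0
RS [3×2] PE[2][0] across cycles:
  step 0 · PE2,0: acc=0; fwd→0 fwd↓0
  step 1 · PE2,0: acc=0; fwd→0 fwd↓0
  step 2 · PE2,0: acc=72; fwd→72 fwd↓9
  step 3 · PE2,0: acc=56; fwd→56 fwd↓7
  step 4 · PE2,0: acc=0; fwd→0 fwd↓0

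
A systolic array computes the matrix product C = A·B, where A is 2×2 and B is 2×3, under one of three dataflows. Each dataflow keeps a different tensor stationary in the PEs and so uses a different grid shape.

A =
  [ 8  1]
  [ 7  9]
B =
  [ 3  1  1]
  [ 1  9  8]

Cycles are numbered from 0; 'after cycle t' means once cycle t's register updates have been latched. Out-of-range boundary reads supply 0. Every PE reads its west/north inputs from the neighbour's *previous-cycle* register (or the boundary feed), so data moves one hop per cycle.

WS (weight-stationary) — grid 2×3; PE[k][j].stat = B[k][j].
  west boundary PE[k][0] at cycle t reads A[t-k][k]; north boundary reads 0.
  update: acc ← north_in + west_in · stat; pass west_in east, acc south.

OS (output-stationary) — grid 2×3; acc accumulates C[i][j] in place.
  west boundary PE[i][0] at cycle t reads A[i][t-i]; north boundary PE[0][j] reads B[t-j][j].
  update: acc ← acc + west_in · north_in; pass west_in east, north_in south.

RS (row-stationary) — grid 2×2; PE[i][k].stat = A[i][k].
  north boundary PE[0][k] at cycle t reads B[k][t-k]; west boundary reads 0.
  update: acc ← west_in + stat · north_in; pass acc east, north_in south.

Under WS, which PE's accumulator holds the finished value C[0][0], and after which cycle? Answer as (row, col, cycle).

Under WS, C[0][0] lands at PE[1][0]:
  [0] (1,0) acc=0 (h:0 v:0)
  [1] (1,0) acc=25 (h:1 v:25)

(row, col, cycle) = (1, 0, 1)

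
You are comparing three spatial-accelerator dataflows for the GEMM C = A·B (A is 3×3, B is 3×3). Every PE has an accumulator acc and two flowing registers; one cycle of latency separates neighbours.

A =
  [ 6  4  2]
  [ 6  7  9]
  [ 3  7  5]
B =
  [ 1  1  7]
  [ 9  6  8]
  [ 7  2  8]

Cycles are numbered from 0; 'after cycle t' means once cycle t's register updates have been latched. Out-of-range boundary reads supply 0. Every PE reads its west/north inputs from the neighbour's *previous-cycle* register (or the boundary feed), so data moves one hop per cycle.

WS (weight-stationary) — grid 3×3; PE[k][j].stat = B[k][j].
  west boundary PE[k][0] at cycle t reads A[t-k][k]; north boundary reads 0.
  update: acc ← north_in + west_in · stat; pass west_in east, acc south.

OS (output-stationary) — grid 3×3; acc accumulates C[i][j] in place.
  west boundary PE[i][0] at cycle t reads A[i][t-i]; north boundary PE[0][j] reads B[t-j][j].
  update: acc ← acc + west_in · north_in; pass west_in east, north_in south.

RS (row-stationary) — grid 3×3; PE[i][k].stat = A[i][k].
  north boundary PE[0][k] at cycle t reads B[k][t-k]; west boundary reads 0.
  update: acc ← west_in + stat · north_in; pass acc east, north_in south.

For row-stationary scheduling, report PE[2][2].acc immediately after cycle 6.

Tracing RS — 3×3 array, target PE[2][2]:
  0: (1,2).acc=0  regs=<0,0>
  0: (2,1).acc=0  regs=<0,0>
  0: (2,2).acc=0  regs=<0,0>
  1: (1,2).acc=0  regs=<0,0>
  1: (2,1).acc=0  regs=<0,0>
  1: (2,2).acc=0  regs=<0,0>
  2: (1,2).acc=0  regs=<0,0>
  2: (2,1).acc=0  regs=<0,0>
  2: (2,2).acc=0  regs=<0,0>
  3: (1,2).acc=132  regs=<132,7>
  3: (2,1).acc=66  regs=<66,9>
  3: (2,2).acc=0  regs=<0,0>
  4: (1,2).acc=66  regs=<66,2>
  4: (2,1).acc=45  regs=<45,6>
  4: (2,2).acc=101  regs=<101,7>
  5: (1,2).acc=170  regs=<170,8>
  5: (2,1).acc=77  regs=<77,8>
  5: (2,2).acc=55  regs=<55,2>
  6: (1,2).acc=0  regs=<0,0>
  6: (2,1).acc=0  regs=<0,0>
  6: (2,2).acc=117  regs=<117,8>

PE[2][2].acc = 117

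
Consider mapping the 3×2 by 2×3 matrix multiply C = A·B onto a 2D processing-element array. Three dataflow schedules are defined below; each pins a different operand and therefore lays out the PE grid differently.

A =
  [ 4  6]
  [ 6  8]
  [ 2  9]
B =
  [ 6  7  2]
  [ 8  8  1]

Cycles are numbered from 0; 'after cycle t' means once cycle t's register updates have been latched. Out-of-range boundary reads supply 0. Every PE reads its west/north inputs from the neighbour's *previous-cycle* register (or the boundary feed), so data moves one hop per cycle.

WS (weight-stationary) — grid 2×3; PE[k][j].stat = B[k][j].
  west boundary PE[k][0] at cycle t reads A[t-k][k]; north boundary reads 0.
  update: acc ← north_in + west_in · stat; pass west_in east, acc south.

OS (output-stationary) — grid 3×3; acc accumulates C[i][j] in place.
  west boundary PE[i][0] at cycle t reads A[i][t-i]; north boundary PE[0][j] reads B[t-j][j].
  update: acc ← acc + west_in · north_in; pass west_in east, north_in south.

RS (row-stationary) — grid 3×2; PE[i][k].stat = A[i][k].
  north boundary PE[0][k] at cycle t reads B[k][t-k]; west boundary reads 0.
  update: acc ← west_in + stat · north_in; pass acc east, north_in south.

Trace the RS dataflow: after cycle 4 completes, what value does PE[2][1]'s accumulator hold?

PE[2][1].acc = 86

RS on a 3×2 grid — tracing PE[2][1] and its feeders:
  cycle 0: PE[1][1] → acc 0, east 0, south 0
  cycle 0: PE[2][0] → acc 0, east 0, south 0
  cycle 0: PE[2][1] → acc 0, east 0, south 0
  cycle 1: PE[1][1] → acc 0, east 0, south 0
  cycle 1: PE[2][0] → acc 0, east 0, south 0
  cycle 1: PE[2][1] → acc 0, east 0, south 0
  cycle 2: PE[1][1] → acc 100, east 100, south 8
  cycle 2: PE[2][0] → acc 12, east 12, south 6
  cycle 2: PE[2][1] → acc 0, east 0, south 0
  cycle 3: PE[1][1] → acc 106, east 106, south 8
  cycle 3: PE[2][0] → acc 14, east 14, south 7
  cycle 3: PE[2][1] → acc 84, east 84, south 8
  cycle 4: PE[1][1] → acc 20, east 20, south 1
  cycle 4: PE[2][0] → acc 4, east 4, south 2
  cycle 4: PE[2][1] → acc 86, east 86, south 8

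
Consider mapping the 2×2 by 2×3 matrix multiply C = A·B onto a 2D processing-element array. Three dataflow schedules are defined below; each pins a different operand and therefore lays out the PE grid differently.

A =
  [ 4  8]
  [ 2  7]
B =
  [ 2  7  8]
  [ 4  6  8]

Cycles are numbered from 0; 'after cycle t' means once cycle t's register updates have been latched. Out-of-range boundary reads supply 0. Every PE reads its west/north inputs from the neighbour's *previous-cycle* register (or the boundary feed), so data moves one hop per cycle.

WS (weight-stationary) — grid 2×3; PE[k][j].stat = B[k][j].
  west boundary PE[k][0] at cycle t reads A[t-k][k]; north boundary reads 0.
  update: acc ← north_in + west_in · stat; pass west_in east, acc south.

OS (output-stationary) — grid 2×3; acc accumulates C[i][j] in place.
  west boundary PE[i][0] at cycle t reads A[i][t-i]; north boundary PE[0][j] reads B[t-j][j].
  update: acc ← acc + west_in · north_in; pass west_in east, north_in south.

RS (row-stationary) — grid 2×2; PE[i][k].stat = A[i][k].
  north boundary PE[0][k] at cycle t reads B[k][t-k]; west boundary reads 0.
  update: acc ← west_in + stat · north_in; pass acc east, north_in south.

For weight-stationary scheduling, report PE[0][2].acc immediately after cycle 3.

PE[0][2].acc = 16

Tracing WS — 2×3 array, target PE[0][2]:
  after 0 — PE[0][1] acc=0, pass-E 0, pass-S 0
  after 0 — PE[0][2] acc=0, pass-E 0, pass-S 0
  after 1 — PE[0][1] acc=28, pass-E 4, pass-S 28
  after 1 — PE[0][2] acc=0, pass-E 0, pass-S 0
  after 2 — PE[0][1] acc=14, pass-E 2, pass-S 14
  after 2 — PE[0][2] acc=32, pass-E 4, pass-S 32
  after 3 — PE[0][1] acc=0, pass-E 0, pass-S 0
  after 3 — PE[0][2] acc=16, pass-E 2, pass-S 16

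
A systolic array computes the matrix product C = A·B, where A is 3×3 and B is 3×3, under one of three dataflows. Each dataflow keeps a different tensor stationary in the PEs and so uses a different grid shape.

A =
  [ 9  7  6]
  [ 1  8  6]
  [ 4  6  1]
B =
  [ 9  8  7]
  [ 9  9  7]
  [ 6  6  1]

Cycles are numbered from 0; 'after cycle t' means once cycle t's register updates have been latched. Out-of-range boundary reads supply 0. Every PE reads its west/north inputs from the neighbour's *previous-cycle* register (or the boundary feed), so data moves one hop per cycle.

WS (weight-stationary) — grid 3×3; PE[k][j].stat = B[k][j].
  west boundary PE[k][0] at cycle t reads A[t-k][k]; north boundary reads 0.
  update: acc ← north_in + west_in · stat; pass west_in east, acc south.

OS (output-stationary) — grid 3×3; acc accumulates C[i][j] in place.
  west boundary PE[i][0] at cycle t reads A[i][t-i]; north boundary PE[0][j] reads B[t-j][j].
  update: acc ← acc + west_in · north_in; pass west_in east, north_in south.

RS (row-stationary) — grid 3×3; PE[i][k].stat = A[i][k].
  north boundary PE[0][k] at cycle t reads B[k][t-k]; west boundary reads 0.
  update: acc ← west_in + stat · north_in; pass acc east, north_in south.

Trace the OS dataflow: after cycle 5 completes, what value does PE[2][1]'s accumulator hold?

PE[2][1].acc = 92

Tracing OS — 3×3 array, target PE[2][1]:
  @0  [1,1]  acc 0  |  →0  ↓0
  @0  [2,0]  acc 0  |  →0  ↓0
  @0  [2,1]  acc 0  |  →0  ↓0
  @1  [1,1]  acc 0  |  →0  ↓0
  @1  [2,0]  acc 0  |  →0  ↓0
  @1  [2,1]  acc 0  |  →0  ↓0
  @2  [1,1]  acc 8  |  →1  ↓8
  @2  [2,0]  acc 36  |  →4  ↓9
  @2  [2,1]  acc 0  |  →0  ↓0
  @3  [1,1]  acc 80  |  →8  ↓9
  @3  [2,0]  acc 90  |  →6  ↓9
  @3  [2,1]  acc 32  |  →4  ↓8
  @4  [1,1]  acc 116  |  →6  ↓6
  @4  [2,0]  acc 96  |  →1  ↓6
  @4  [2,1]  acc 86  |  →6  ↓9
  @5  [1,1]  acc 116  |  →0  ↓0
  @5  [2,0]  acc 96  |  →0  ↓0
  @5  [2,1]  acc 92  |  →1  ↓6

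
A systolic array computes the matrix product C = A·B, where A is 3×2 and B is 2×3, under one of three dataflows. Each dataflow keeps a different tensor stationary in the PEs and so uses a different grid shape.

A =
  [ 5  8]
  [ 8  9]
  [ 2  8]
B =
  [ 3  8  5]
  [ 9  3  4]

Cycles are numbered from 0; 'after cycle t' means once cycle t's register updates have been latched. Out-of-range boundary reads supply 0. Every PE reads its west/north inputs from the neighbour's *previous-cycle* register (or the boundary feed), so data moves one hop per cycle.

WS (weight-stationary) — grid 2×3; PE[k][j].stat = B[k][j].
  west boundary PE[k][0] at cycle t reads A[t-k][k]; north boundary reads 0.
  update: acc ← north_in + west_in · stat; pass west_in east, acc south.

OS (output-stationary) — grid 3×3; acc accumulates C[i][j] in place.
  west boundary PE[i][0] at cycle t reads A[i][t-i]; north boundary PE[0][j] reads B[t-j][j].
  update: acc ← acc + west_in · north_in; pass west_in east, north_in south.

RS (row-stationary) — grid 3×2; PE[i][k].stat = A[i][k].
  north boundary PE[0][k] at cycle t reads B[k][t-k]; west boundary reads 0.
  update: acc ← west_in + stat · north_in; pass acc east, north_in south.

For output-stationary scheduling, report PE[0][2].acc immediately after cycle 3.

OS (3×3). Following PE[0][2] plus its west/north inputs:
  t=0 PE[0][1]: acc=0 h=0 v=0
  t=0 PE[0][2]: acc=0 h=0 v=0
  t=1 PE[0][1]: acc=40 h=5 v=8
  t=1 PE[0][2]: acc=0 h=0 v=0
  t=2 PE[0][1]: acc=64 h=8 v=3
  t=2 PE[0][2]: acc=25 h=5 v=5
  t=3 PE[0][1]: acc=64 h=0 v=0
  t=3 PE[0][2]: acc=57 h=8 v=4

PE[0][2].acc = 57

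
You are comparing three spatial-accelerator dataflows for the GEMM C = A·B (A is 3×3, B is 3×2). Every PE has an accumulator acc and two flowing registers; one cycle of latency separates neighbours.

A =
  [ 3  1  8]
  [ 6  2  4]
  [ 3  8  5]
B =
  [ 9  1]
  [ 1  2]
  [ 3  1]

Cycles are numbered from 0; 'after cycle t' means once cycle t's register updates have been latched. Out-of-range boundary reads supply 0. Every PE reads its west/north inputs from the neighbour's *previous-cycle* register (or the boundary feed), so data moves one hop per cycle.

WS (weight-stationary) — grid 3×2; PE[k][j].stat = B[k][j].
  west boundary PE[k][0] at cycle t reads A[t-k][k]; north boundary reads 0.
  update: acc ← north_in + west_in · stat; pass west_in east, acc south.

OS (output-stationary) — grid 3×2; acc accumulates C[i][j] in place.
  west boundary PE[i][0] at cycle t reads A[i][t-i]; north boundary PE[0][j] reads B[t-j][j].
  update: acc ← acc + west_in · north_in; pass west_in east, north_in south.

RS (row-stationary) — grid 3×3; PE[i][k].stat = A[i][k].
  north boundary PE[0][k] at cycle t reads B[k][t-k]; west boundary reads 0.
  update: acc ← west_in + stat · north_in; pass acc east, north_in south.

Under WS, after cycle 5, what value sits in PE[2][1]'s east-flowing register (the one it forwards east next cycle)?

register = 5

WS 3×2: PE[2][1] cycle-by-cycle (with neighbour feeds):
  0: (1,1).acc=0  regs=<0,0>
  0: (2,0).acc=0  regs=<0,0>
  0: (2,1).acc=0  regs=<0,0>
  1: (1,1).acc=0  regs=<0,0>
  1: (2,0).acc=0  regs=<0,0>
  1: (2,1).acc=0  regs=<0,0>
  2: (1,1).acc=5  regs=<1,5>
  2: (2,0).acc=52  regs=<8,52>
  2: (2,1).acc=0  regs=<0,0>
  3: (1,1).acc=10  regs=<2,10>
  3: (2,0).acc=68  regs=<4,68>
  3: (2,1).acc=13  regs=<8,13>
  4: (1,1).acc=19  regs=<8,19>
  4: (2,0).acc=50  regs=<5,50>
  4: (2,1).acc=14  regs=<4,14>
  5: (1,1).acc=0  regs=<0,0>
  5: (2,0).acc=0  regs=<0,0>
  5: (2,1).acc=24  regs=<5,24>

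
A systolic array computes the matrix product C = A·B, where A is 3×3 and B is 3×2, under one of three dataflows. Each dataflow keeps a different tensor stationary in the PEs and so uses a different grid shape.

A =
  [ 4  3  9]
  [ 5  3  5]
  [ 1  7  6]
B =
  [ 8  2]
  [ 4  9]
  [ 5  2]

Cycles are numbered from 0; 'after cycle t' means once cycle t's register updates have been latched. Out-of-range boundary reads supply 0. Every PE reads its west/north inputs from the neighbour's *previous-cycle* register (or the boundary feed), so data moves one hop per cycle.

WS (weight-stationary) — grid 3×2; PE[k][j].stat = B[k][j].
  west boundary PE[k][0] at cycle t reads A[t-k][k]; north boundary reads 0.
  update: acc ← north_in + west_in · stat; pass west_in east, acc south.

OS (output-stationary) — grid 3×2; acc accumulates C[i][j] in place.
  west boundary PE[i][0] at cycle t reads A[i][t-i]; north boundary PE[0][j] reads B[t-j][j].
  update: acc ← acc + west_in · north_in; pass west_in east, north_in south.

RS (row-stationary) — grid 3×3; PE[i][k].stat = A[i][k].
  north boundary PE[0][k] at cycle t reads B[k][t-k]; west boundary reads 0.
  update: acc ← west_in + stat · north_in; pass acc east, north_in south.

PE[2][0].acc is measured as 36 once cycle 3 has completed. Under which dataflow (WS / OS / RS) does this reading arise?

dataflow = OS

— WS: 3×2; PE[2][0] trace:
  t=0 PE[2][0]: acc=0 h=0 v=0
  t=1 PE[2][0]: acc=0 h=0 v=0
  t=2 PE[2][0]: acc=89 h=9 v=89
  t=3 PE[2][0]: acc=77 h=5 v=77
— OS: 3×2; PE[2][0] trace:
  t=0 PE[2][0]: acc=0 h=0 v=0
  t=1 PE[2][0]: acc=0 h=0 v=0
  t=2 PE[2][0]: acc=8 h=1 v=8
  t=3 PE[2][0]: acc=36 h=7 v=4
— RS: 3×3; PE[2][0] trace:
  t=0 PE[2][0]: acc=0 h=0 v=0
  t=1 PE[2][0]: acc=0 h=0 v=0
  t=2 PE[2][0]: acc=8 h=8 v=8
  t=3 PE[2][0]: acc=2 h=2 v=2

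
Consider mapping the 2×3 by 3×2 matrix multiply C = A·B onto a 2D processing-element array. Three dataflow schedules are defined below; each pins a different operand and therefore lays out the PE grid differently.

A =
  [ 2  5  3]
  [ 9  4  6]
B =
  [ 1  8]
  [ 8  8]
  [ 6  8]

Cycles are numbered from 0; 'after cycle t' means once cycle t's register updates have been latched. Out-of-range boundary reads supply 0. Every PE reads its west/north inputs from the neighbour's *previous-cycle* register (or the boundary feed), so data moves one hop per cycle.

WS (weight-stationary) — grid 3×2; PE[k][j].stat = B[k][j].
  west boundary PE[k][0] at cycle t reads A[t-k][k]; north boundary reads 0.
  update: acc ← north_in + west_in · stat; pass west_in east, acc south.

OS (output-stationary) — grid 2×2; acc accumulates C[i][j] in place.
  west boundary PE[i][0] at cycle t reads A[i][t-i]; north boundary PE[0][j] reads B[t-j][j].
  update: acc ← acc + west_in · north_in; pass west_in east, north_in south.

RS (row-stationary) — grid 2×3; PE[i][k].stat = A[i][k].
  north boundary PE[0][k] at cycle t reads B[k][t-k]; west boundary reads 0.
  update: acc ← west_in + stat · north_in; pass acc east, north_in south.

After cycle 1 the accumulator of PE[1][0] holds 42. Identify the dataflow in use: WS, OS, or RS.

dataflow = WS

— WS: 3×2; PE[1][0] trace:
  0: (1,0).acc=0  regs=<0,0>
  1: (1,0).acc=42  regs=<5,42>
— OS: 2×2; PE[1][0] trace:
  0: (1,0).acc=0  regs=<0,0>
  1: (1,0).acc=9  regs=<9,1>
— RS: 2×3; PE[1][0] trace:
  0: (1,0).acc=0  regs=<0,0>
  1: (1,0).acc=9  regs=<9,1>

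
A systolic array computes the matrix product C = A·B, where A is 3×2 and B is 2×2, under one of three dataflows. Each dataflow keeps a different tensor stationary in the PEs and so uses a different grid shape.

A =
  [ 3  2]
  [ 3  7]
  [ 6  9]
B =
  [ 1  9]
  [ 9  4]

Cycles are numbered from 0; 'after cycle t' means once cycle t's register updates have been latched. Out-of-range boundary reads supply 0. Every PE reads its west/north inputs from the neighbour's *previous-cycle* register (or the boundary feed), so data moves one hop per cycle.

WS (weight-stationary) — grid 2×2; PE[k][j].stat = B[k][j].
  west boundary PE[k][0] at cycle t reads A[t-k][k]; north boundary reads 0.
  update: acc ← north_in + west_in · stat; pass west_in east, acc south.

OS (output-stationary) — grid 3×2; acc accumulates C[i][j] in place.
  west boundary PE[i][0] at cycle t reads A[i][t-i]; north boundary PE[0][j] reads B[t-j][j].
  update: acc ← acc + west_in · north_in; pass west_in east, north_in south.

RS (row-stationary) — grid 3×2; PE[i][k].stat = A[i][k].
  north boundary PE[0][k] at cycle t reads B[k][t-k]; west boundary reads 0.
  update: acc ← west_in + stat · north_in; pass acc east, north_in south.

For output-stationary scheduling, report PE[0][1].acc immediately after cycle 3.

Tracing OS — 3×2 array, target PE[0][1]:
  @0  [0,0]  acc 3  |  →3  ↓1
  @0  [0,1]  acc 0  |  →0  ↓0
  @1  [0,0]  acc 21  |  →2  ↓9
  @1  [0,1]  acc 27  |  →3  ↓9
  @2  [0,0]  acc 21  |  →0  ↓0
  @2  [0,1]  acc 35  |  →2  ↓4
  @3  [0,0]  acc 21  |  →0  ↓0
  @3  [0,1]  acc 35  |  →0  ↓0

PE[0][1].acc = 35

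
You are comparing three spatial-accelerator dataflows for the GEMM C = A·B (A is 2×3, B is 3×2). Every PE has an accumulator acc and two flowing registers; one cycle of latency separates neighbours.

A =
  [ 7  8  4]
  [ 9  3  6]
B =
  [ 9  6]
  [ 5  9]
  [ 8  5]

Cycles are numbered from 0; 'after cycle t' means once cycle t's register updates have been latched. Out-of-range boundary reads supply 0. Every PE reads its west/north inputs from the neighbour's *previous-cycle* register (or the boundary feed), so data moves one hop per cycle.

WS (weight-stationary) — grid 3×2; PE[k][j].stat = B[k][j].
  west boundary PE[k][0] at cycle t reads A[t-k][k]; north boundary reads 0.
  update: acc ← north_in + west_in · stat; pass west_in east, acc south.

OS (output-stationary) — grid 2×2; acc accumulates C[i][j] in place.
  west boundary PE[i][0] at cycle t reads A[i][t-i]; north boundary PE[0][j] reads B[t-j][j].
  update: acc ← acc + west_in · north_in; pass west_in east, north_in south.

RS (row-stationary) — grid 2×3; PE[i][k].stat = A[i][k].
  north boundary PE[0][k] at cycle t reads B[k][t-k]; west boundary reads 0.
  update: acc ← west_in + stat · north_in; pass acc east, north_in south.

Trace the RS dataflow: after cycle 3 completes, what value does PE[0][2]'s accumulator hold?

PE[0][2].acc = 134

RS (2×3). Following PE[0][2] plus its west/north inputs:
  0: (0,1).acc=0  regs=<0,0>
  0: (0,2).acc=0  regs=<0,0>
  1: (0,1).acc=103  regs=<103,5>
  1: (0,2).acc=0  regs=<0,0>
  2: (0,1).acc=114  regs=<114,9>
  2: (0,2).acc=135  regs=<135,8>
  3: (0,1).acc=0  regs=<0,0>
  3: (0,2).acc=134  regs=<134,5>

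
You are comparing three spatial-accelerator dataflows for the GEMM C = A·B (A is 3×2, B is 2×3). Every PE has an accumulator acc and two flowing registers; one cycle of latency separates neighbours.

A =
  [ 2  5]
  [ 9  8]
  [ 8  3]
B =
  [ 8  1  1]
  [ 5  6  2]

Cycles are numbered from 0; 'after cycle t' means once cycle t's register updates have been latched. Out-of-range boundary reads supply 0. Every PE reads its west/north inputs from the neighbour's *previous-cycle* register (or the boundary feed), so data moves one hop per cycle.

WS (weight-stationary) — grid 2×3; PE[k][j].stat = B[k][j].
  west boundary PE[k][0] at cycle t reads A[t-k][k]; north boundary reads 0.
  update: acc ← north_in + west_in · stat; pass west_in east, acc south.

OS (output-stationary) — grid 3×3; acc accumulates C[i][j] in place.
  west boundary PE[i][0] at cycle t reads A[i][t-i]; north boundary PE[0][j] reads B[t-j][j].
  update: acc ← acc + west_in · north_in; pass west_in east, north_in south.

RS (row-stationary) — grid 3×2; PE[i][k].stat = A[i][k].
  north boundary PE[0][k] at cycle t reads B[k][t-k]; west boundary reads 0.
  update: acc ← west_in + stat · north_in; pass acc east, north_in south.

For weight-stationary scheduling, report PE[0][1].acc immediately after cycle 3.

WS on a 2×3 grid — tracing PE[0][1] and its feeders:
  0: (0,0).acc=16  regs=<2,16>
  0: (0,1).acc=0  regs=<0,0>
  1: (0,0).acc=72  regs=<9,72>
  1: (0,1).acc=2  regs=<2,2>
  2: (0,0).acc=64  regs=<8,64>
  2: (0,1).acc=9  regs=<9,9>
  3: (0,0).acc=0  regs=<0,0>
  3: (0,1).acc=8  regs=<8,8>

PE[0][1].acc = 8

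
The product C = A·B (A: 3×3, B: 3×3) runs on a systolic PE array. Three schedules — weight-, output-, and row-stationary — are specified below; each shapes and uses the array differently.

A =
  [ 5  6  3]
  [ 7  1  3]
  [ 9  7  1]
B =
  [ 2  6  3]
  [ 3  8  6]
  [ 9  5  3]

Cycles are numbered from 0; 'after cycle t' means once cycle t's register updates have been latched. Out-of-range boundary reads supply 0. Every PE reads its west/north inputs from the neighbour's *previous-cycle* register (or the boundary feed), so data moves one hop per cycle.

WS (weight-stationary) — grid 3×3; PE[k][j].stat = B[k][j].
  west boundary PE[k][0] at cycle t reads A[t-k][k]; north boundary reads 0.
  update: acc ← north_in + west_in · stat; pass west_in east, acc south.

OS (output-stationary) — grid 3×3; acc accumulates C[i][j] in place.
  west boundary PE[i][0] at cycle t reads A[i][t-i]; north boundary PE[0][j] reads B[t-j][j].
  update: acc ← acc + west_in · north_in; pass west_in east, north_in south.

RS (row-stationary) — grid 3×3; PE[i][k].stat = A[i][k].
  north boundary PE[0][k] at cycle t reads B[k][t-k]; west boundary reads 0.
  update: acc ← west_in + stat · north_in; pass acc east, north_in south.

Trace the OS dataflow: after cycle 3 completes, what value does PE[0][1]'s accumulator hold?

Tracing OS — 3×3 array, target PE[0][1]:
  c0 r0c0: 10 / 5 / 2
  c0 r0c1: 0 / 0 / 0
  c1 r0c0: 28 / 6 / 3
  c1 r0c1: 30 / 5 / 6
  c2 r0c0: 55 / 3 / 9
  c2 r0c1: 78 / 6 / 8
  c3 r0c0: 55 / 0 / 0
  c3 r0c1: 93 / 3 / 5

PE[0][1].acc = 93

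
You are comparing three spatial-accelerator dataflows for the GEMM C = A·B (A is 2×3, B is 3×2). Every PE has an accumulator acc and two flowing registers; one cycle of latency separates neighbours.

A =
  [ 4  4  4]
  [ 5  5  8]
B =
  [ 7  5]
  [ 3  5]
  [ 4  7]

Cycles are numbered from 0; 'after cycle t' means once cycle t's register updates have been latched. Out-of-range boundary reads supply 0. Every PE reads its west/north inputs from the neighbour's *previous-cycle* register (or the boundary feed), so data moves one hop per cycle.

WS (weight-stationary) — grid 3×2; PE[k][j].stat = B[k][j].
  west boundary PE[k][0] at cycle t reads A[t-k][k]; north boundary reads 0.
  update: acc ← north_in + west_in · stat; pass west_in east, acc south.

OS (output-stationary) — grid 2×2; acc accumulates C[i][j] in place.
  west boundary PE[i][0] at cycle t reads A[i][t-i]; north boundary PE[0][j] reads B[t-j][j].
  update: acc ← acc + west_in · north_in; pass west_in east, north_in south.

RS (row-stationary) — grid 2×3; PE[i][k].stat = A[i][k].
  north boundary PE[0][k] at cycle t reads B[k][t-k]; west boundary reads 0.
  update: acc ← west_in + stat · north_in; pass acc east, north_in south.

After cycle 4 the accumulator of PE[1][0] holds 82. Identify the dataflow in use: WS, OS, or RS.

Under WS (3×2), PE[1][0]:
  step 0 · PE1,0: acc=0; fwd→0 fwd↓0
  step 1 · PE1,0: acc=40; fwd→4 fwd↓40
  step 2 · PE1,0: acc=50; fwd→5 fwd↓50
  step 3 · PE1,0: acc=0; fwd→0 fwd↓0
  step 4 · PE1,0: acc=0; fwd→0 fwd↓0
Under OS (2×2), PE[1][0]:
  step 0 · PE1,0: acc=0; fwd→0 fwd↓0
  step 1 · PE1,0: acc=35; fwd→5 fwd↓7
  step 2 · PE1,0: acc=50; fwd→5 fwd↓3
  step 3 · PE1,0: acc=82; fwd→8 fwd↓4
  step 4 · PE1,0: acc=82; fwd→0 fwd↓0
Under RS (2×3), PE[1][0]:
  step 0 · PE1,0: acc=0; fwd→0 fwd↓0
  step 1 · PE1,0: acc=35; fwd→35 fwd↓7
  step 2 · PE1,0: acc=25; fwd→25 fwd↓5
  step 3 · PE1,0: acc=0; fwd→0 fwd↓0
  step 4 · PE1,0: acc=0; fwd→0 fwd↓0

dataflow = OS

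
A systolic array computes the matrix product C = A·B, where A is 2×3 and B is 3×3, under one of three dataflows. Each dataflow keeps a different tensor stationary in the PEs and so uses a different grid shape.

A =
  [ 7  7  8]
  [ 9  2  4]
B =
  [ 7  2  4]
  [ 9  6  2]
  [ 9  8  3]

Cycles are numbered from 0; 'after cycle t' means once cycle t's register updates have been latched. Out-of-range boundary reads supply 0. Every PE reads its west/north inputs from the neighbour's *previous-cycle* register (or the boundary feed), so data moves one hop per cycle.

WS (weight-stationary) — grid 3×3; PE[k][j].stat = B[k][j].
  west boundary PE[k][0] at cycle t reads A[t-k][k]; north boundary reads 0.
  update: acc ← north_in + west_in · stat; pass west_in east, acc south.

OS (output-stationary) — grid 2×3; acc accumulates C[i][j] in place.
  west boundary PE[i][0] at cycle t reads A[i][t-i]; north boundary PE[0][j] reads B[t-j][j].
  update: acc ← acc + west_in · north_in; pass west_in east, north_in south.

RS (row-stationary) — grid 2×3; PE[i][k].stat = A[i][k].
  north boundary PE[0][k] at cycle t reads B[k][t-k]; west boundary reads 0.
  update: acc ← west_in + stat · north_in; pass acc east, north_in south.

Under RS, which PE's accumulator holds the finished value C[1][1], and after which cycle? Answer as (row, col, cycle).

RS — PE[1][2] is where C[1][1] collects:
  [0] (1,2) acc=0 (h:0 v:0)
  [1] (1,2) acc=0 (h:0 v:0)
  [2] (1,2) acc=0 (h:0 v:0)
  [3] (1,2) acc=117 (h:117 v:9)
  [4] (1,2) acc=62 (h:62 v:8)

(row, col, cycle) = (1, 2, 4)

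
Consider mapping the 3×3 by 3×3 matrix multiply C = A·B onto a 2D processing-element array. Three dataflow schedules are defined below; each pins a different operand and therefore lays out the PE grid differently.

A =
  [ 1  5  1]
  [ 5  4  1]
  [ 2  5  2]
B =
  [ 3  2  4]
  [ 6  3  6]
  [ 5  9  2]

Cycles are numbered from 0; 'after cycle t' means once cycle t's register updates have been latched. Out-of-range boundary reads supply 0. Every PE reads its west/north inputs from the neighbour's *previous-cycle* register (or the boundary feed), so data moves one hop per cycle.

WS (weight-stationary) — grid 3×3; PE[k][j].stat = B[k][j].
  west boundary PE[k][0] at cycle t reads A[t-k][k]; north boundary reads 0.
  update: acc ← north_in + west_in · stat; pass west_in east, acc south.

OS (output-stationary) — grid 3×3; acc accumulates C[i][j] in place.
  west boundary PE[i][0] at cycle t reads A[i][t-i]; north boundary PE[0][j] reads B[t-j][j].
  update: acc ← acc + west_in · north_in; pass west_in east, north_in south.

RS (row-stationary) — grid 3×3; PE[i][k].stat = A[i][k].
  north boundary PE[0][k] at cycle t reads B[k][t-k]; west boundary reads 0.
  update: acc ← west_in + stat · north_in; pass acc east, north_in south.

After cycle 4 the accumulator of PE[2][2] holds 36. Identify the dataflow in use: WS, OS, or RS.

dataflow = WS

— WS: 3×3; PE[2][2] trace:
  [0] (2,2) acc=0 (h:0 v:0)
  [1] (2,2) acc=0 (h:0 v:0)
  [2] (2,2) acc=0 (h:0 v:0)
  [3] (2,2) acc=0 (h:0 v:0)
  [4] (2,2) acc=36 (h:1 v:36)
— OS: 3×3; PE[2][2] trace:
  [0] (2,2) acc=0 (h:0 v:0)
  [1] (2,2) acc=0 (h:0 v:0)
  [2] (2,2) acc=0 (h:0 v:0)
  [3] (2,2) acc=0 (h:0 v:0)
  [4] (2,2) acc=8 (h:2 v:4)
— RS: 3×3; PE[2][2] trace:
  [0] (2,2) acc=0 (h:0 v:0)
  [1] (2,2) acc=0 (h:0 v:0)
  [2] (2,2) acc=0 (h:0 v:0)
  [3] (2,2) acc=0 (h:0 v:0)
  [4] (2,2) acc=46 (h:46 v:5)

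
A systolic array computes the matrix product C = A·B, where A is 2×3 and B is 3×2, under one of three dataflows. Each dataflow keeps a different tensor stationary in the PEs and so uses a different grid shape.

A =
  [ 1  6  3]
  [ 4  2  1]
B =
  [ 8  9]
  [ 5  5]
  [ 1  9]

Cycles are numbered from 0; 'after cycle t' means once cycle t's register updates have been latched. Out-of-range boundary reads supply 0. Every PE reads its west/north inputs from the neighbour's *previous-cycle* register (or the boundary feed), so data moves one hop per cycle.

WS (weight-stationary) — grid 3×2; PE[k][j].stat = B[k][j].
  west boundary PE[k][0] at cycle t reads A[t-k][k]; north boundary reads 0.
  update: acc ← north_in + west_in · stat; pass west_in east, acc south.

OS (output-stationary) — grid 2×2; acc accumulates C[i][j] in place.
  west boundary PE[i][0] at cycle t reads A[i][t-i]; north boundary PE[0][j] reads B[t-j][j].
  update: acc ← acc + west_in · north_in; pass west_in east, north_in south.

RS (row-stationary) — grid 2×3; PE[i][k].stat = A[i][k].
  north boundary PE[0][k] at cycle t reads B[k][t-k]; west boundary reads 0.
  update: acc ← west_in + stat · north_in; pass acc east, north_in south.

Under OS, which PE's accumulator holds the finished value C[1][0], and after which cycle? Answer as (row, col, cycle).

OS — PE[1][0] is where C[1][0] collects:
  @0  [1,0]  acc 0  |  →0  ↓0
  @1  [1,0]  acc 32  |  →4  ↓8
  @2  [1,0]  acc 42  |  →2  ↓5
  @3  [1,0]  acc 43  |  →1  ↓1

(row, col, cycle) = (1, 0, 3)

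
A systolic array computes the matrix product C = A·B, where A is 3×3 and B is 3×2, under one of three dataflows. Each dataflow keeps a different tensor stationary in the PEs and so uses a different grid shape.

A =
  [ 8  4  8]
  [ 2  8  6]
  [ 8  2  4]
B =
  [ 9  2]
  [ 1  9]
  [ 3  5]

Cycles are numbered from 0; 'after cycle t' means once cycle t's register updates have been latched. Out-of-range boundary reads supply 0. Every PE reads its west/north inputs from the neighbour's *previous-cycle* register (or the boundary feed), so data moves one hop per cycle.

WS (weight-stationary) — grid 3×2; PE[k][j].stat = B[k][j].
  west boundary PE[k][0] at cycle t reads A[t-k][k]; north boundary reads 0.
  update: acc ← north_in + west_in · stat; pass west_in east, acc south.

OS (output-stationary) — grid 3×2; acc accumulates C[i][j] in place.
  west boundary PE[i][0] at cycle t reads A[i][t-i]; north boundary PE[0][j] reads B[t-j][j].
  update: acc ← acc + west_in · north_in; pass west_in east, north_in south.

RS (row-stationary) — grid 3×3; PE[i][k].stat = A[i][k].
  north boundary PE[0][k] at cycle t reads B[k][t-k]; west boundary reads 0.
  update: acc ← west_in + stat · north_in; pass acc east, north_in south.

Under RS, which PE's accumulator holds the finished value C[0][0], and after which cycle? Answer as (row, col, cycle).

(row, col, cycle) = (0, 2, 2)

Under RS, C[0][0] lands at PE[0][2]:
  c0 r0c2: 0 / 0 / 0
  c1 r0c2: 0 / 0 / 0
  c2 r0c2: 100 / 100 / 3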